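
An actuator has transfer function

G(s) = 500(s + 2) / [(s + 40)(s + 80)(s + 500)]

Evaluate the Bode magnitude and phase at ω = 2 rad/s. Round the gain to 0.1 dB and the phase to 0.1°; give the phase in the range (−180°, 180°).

At s = jω = j2:
zero (s+2): 2 + j2 → |·| = √(2²+2²) = √8 ≈ 2.8284, ∠ = arctan(2/2) ≈ 45.00°
pole (s+40): 40 + j2 → |·| = √(40²+2²) = √1604 ≈ 40.05, ∠ = arctan(2/40) ≈ 2.86°
pole (s+80): 80 + j2 → |·| = √(80²+2²) = √6404 ≈ 80.025, ∠ = arctan(2/80) ≈ 1.43°
pole (s+500): 500 + j2 → |·| = √(500²+2²) = √250004 ≈ 500, ∠ = arctan(2/500) ≈ 0.23°
|G| = 500 · 2.8284 / 1.6025e+06 ≈ 0.0008825
Gain = 20 log₁₀(0.0008825) ≈ -61.09 dB
∠G = 45.00° − 4.52° = 40.48°

-61.1 dB, 40.5°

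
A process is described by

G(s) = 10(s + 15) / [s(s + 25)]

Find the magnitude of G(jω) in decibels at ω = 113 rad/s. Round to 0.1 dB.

-21.2 dB

At s = jω = j113:
zero (s+15): 15 + j113 → |·| = √(15²+113²) = √12994 ≈ 113.99, ∠ = arctan(113/15) ≈ 82.44°
pole (s+25): 25 + j113 → |·| = √(25²+113²) = √13394 ≈ 115.73, ∠ = arctan(113/25) ≈ 77.52°
pole at origin: |s| = 113, ∠ = 90.00° (in denominator)
|G| = 10 · 113.99 / 13077 ≈ 0.087168
Gain = 20 log₁₀(0.087168) ≈ -21.19 dB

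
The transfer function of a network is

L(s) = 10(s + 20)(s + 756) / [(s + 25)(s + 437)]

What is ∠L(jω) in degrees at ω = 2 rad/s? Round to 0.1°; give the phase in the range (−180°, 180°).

1.0°

At s = jω = j2:
zero (s+20): 20 + j2 → |·| = √(20²+2²) = √404 ≈ 20.1, ∠ = arctan(2/20) ≈ 5.71°
zero (s+756): 756 + j2 → |·| = √(756²+2²) = √571540 ≈ 756, ∠ = arctan(2/756) ≈ 0.15°
pole (s+25): 25 + j2 → |·| = √(25²+2²) = √629 ≈ 25.08, ∠ = arctan(2/25) ≈ 4.57°
pole (s+437): 437 + j2 → |·| = √(437²+2²) = √190973 ≈ 437, ∠ = arctan(2/437) ≈ 0.26°
∠L = 5.86° − 4.83° = 1.03°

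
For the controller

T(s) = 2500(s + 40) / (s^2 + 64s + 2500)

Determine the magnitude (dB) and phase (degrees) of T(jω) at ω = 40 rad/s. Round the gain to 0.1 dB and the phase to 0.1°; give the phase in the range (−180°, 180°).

34.3 dB, -25.6°

At s = jω = j40:
zero (s+40): 40 + j40 → |·| = √(40²+40²) = √3200 ≈ 56.569, ∠ = arctan(40/40) ≈ 45.00°
quadratic: (j40)² + 64·j40 + 2500 = 900 + j2560 → |·| ≈ 2713.6, ∠ ≈ 70.63°
|T| = 2500 · 56.569 / 2713.6 ≈ 52.116
Gain = 20 log₁₀(52.116) ≈ 34.34 dB
∠T = 45.00° − 70.63° = -25.63°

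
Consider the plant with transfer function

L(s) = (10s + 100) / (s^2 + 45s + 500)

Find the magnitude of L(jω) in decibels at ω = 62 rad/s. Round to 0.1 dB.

Substitute s = j62:
Numerator: 10(j62) + 100 = 100 + j620
Denominator: (j62)^2 + 45(j62) + 500 = -3344 + j2790
|N| = √(100² + 620²) ≈ 628.01, ∠N ≈ 80.84°
|D| = √(3344² + 2790²) ≈ 4355, ∠D ≈ 140.16°
|L| = 628.01 / 4355 ≈ 0.1442
Gain = 20 log₁₀(0.1442) ≈ -16.82 dB

-16.8 dB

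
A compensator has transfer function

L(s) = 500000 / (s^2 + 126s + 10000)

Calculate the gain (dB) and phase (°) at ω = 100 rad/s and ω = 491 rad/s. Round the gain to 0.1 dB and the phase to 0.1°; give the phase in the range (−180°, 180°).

ω = 100: 32.0 dB, -90.0°; ω = 491: 6.4 dB, -165.0°

At s = jω = j100:
quadratic: (j100)² + 126·j100 + 10000 = 0 + j12600 → |·| ≈ 12600, ∠ ≈ 90.00°
|L| = 500000 / 12600 ≈ 39.683
Gain = 20 log₁₀(39.683) ≈ 31.97 dB
∠L = 0.00° − 90.00° = -90.00°

At s = jω = j491:
quadratic: (j491)² + 126·j491 + 10000 = -231081 + j61866 → |·| ≈ 2.3922e+05, ∠ ≈ 165.01°
|L| = 500000 / 2.3922e+05 ≈ 2.0901
Gain = 20 log₁₀(2.0901) ≈ 6.40 dB
∠L = 0.00° − 165.01° = -165.01°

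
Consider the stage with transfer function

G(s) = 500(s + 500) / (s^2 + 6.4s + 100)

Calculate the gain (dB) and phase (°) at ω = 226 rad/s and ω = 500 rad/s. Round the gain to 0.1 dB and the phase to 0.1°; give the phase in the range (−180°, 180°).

At s = jω = j226:
zero (s+500): 500 + j226 → |·| = √(500²+226²) = √301076 ≈ 548.7, ∠ = arctan(226/500) ≈ 24.32°
quadratic: (j226)² + 6.4·j226 + 100 = -50976 + j1446.4 → |·| ≈ 50997, ∠ ≈ 178.37°
|G| = 500 · 548.7 / 50997 ≈ 5.3797
Gain = 20 log₁₀(5.3797) ≈ 14.62 dB
∠G = 24.32° − 178.37° = -154.05°

At s = jω = j500:
zero (s+500): 500 + j500 → |·| = √(500²+500²) = √500000 ≈ 707.11, ∠ = arctan(500/500) ≈ 45.00°
quadratic: (j500)² + 6.4·j500 + 100 = -249900 + j3200 → |·| ≈ 2.4992e+05, ∠ ≈ 179.27°
|G| = 500 · 707.11 / 2.4992e+05 ≈ 1.4147
Gain = 20 log₁₀(1.4147) ≈ 3.01 dB
∠G = 45.00° − 179.27° = -134.27°

ω = 226: 14.6 dB, -154.1°; ω = 500: 3.0 dB, -134.3°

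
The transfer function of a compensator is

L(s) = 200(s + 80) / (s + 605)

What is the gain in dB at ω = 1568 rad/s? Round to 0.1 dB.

45.4 dB

At s = jω = j1568:
zero (s+80): 80 + j1568 → |·| = √(80²+1568²) = √2465024 ≈ 1570, ∠ = arctan(1568/80) ≈ 87.08°
pole (s+605): 605 + j1568 → |·| = √(605²+1568²) = √2824649 ≈ 1680.7, ∠ = arctan(1568/605) ≈ 68.90°
|L| = 200 · 1570 / 1680.7 ≈ 186.83
Gain = 20 log₁₀(186.83) ≈ 45.43 dB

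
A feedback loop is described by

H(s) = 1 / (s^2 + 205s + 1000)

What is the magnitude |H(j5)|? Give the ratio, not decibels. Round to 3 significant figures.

0.000707

Substitute s = j5:
Numerator: 1 = 1 + j0
Denominator: (j5)^2 + 205(j5) + 1000 = 975 + j1025
|N| = √(1² + 0²) ≈ 1, ∠N ≈ 0.00°
|D| = √(975² + 1025²) ≈ 1414.7, ∠D ≈ 46.43°
|H| = 1 / 1414.7 ≈ 0.00070686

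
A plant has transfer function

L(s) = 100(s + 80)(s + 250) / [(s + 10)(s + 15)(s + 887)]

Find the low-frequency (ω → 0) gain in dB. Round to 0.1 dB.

L(0) = 100·80·250 / (10·15·887) ≈ 15.032
20 log₁₀(15.032) ≈ 23.54 dB

23.5 dB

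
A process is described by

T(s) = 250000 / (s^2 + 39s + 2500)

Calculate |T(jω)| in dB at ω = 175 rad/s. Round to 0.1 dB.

18.7 dB

At s = jω = j175:
quadratic: (j175)² + 39·j175 + 2500 = -28125 + j6825 → |·| ≈ 28941, ∠ ≈ 166.36°
|T| = 250000 / 28941 ≈ 8.6383
Gain = 20 log₁₀(8.6383) ≈ 18.73 dB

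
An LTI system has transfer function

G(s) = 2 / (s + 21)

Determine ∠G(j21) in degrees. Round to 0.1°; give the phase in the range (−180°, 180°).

Substitute s = j21:
Numerator: 2 = 2 + j0
Denominator: (j21) + 21 = 21 + j21
|N| = √(2² + 0²) ≈ 2, ∠N ≈ 0.00°
|D| = √(21² + 21²) ≈ 29.698, ∠D ≈ 45.00°
∠G = 0.00° − 45.00° = -45.00°

-45.0°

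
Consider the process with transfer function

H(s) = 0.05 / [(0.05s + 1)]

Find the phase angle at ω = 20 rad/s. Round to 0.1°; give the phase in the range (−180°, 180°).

At ω = 20 rad/s:
pole (1 + j20·0.05) = 1 + j1 → |·| ≈ 1.4142, ∠ ≈ 45.00°
∠H = (0°) − (45.00°) = -45.00°

-45.0°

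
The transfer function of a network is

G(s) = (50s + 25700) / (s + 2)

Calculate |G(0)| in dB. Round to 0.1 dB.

G(0) = 25700 / 2 = 12850
20 log₁₀(12850) ≈ 82.18 dB

82.2 dB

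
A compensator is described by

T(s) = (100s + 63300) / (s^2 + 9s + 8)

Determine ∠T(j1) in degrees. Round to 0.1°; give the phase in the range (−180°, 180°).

-52.0°

Substitute s = j1:
Numerator: 100(j1) + 63300 = 63300 + j100
Denominator: (j1)^2 + 9(j1) + 8 = 7 + j9
|N| = √(63300² + 100²) ≈ 63300, ∠N ≈ 0.09°
|D| = √(7² + 9²) ≈ 11.402, ∠D ≈ 52.13°
∠T = 0.09° − 52.13° = -52.04°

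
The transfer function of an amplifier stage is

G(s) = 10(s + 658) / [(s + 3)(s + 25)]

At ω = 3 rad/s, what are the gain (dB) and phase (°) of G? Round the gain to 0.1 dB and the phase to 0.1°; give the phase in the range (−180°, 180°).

35.8 dB, -51.6°

At s = jω = j3:
zero (s+658): 658 + j3 → |·| = √(658²+3²) = √432973 ≈ 658.01, ∠ = arctan(3/658) ≈ 0.26°
pole (s+3): 3 + j3 → |·| = √(3²+3²) = √18 ≈ 4.2426, ∠ = arctan(3/3) ≈ 45.00°
pole (s+25): 25 + j3 → |·| = √(25²+3²) = √634 ≈ 25.179, ∠ = arctan(3/25) ≈ 6.84°
|G| = 10 · 658.01 / 106.82 ≈ 61.6
Gain = 20 log₁₀(61.6) ≈ 35.79 dB
∠G = 0.26° − 51.84° = -51.58°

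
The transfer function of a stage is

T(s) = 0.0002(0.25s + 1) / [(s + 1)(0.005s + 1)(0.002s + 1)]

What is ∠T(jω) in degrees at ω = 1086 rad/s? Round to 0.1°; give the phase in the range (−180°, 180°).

At ω = 1086 rad/s:
zero (1 + j1086·0.25) = 1 + j271.5 → |·| ≈ 271.5, ∠ ≈ 89.79°
pole (1 + j1086·1) = 1 + j1086 → |·| ≈ 1086, ∠ ≈ 89.95°
pole (1 + j1086·0.005) = 1 + j5.43 → |·| ≈ 5.5213, ∠ ≈ 79.57°
pole (1 + j1086·0.002) = 1 + j2.172 → |·| ≈ 2.3911, ∠ ≈ 65.28°
∠T = (89.79°) − (89.95° + 79.57° + 65.28°) = -145.01°

-145.0°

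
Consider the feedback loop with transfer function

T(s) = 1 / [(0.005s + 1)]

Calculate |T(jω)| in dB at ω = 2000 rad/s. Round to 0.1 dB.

-20.0 dB

At ω = 2000 rad/s:
pole (1 + j2000·0.005) = 1 + j10 → |·| ≈ 10.05, ∠ ≈ 84.29°
|T| = 1 · 1 / (10.05) ≈ 0.099502
Gain = 20 log₁₀(0.099502) ≈ -20.04 dB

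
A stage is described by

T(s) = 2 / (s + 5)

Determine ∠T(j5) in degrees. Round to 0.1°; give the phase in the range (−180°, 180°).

-45.0°

At s = jω = j5:
pole (s+5): 5 + j5 → |·| = √(5²+5²) = √50 ≈ 7.0711, ∠ = arctan(5/5) ≈ 45.00°
∠T = 0.00° − 45.00° = -45.00°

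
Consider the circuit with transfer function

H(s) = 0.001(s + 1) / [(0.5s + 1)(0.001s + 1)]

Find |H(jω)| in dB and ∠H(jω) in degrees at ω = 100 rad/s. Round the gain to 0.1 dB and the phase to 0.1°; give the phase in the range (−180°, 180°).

At ω = 100 rad/s:
zero (1 + j100·1) = 1 + j100 → |·| ≈ 100, ∠ ≈ 89.43°
pole (1 + j100·0.5) = 1 + j50 → |·| ≈ 50.01, ∠ ≈ 88.85°
pole (1 + j100·0.001) = 1 + j0.1 → |·| ≈ 1.005, ∠ ≈ 5.71°
|H| = 0.001 · 100 / (50.01 · 1.005) ≈ 0.0019897
Gain = 20 log₁₀(0.0019897) ≈ -54.02 dB
∠H = (89.43°) − (88.85° + 5.71°) = -5.13°

-54.0 dB, -5.1°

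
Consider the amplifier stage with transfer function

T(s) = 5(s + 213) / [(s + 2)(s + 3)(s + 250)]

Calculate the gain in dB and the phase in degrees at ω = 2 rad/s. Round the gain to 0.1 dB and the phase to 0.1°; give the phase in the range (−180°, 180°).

At s = jω = j2:
zero (s+213): 213 + j2 → |·| = √(213²+2²) = √45373 ≈ 213.01, ∠ = arctan(2/213) ≈ 0.54°
pole (s+2): 2 + j2 → |·| = √(2²+2²) = √8 ≈ 2.8284, ∠ = arctan(2/2) ≈ 45.00°
pole (s+3): 3 + j2 → |·| = √(3²+2²) = √13 ≈ 3.6056, ∠ = arctan(2/3) ≈ 33.69°
pole (s+250): 250 + j2 → |·| = √(250²+2²) = √62504 ≈ 250.01, ∠ = arctan(2/250) ≈ 0.46°
|T| = 5 · 213.01 / 2549.6 ≈ 0.41773
Gain = 20 log₁₀(0.41773) ≈ -7.58 dB
∠T = 0.54° − 79.15° = -78.61°

-7.6 dB, -78.6°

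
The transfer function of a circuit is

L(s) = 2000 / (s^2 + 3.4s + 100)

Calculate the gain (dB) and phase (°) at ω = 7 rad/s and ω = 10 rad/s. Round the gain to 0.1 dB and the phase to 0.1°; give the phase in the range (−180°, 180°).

ω = 7: 31.0 dB, -25.0°; ω = 10: 35.4 dB, -90.0°

At s = jω = j7:
quadratic: (j7)² + 3.4·j7 + 100 = 51 + j23.8 → |·| ≈ 56.28, ∠ ≈ 25.02°
|L| = 2000 / 56.28 ≈ 35.537
Gain = 20 log₁₀(35.537) ≈ 31.01 dB
∠L = 0.00° − 25.02° = -25.02°

At s = jω = j10:
quadratic: (j10)² + 3.4·j10 + 100 = 0 + j34 → |·| ≈ 34, ∠ ≈ 90.00°
|L| = 2000 / 34 ≈ 58.824
Gain = 20 log₁₀(58.824) ≈ 35.39 dB
∠L = 0.00° − 90.00° = -90.00°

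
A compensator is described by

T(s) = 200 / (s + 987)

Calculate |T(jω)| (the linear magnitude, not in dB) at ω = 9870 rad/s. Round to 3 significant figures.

0.0202

At s = jω = j9870:
pole (s+987): 987 + j9870 → |·| = √(987²+9870²) = √98391069 ≈ 9919.2, ∠ = arctan(9870/987) ≈ 84.29°
|T| = 200 / 9919.2 ≈ 0.020163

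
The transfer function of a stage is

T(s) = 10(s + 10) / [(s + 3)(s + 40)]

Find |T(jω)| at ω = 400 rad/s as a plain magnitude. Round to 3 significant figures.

0.0249

At s = jω = j400:
zero (s+10): 10 + j400 → |·| = √(10²+400²) = √160100 ≈ 400.12, ∠ = arctan(400/10) ≈ 88.57°
pole (s+3): 3 + j400 → |·| = √(3²+400²) = √160009 ≈ 400.01, ∠ = arctan(400/3) ≈ 89.57°
pole (s+40): 40 + j400 → |·| = √(40²+400²) = √161600 ≈ 402, ∠ = arctan(400/40) ≈ 84.29°
|T| = 10 · 400.12 / 1.608e+05 ≈ 0.024883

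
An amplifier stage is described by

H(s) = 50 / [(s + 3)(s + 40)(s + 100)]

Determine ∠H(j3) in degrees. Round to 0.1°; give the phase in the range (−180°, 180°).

-51.0°

At s = jω = j3:
pole (s+3): 3 + j3 → |·| = √(3²+3²) = √18 ≈ 4.2426, ∠ = arctan(3/3) ≈ 45.00°
pole (s+40): 40 + j3 → |·| = √(40²+3²) = √1609 ≈ 40.112, ∠ = arctan(3/40) ≈ 4.29°
pole (s+100): 100 + j3 → |·| = √(100²+3²) = √10009 ≈ 100.04, ∠ = arctan(3/100) ≈ 1.72°
∠H = 0.00° − 51.01° = -51.01°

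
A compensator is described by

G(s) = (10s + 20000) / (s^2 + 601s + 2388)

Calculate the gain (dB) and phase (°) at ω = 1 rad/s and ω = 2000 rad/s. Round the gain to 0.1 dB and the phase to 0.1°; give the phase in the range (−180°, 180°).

Substitute s = j1:
Numerator: 10(j1) + 20000 = 20000 + j10
Denominator: (j1)^2 + 601(j1) + 2388 = 2387 + j601
|N| = √(20000² + 10²) ≈ 20000, ∠N ≈ 0.03°
|D| = √(2387² + 601²) ≈ 2461.5, ∠D ≈ 14.13°
|G| = 20000 / 2461.5 ≈ 8.1251
Gain = 20 log₁₀(8.1251) ≈ 18.20 dB
∠G = 0.03° − 14.13° = -14.10°

Substitute s = j2000:
Numerator: 10(j2000) + 20000 = 20000 + j20000
Denominator: (j2000)^2 + 601(j2000) + 2388 = -3997612 + j1202000
|N| = √(20000² + 20000²) ≈ 28284, ∠N ≈ 45.00°
|D| = √(3997612² + 1202000²) ≈ 4.1744e+06, ∠D ≈ 163.27°
|G| = 28284 / 4.1744e+06 ≈ 0.0067756
Gain = 20 log₁₀(0.0067756) ≈ -43.38 dB
∠G = 45.00° − 163.27° = -118.27°

ω = 1: 18.2 dB, -14.1°; ω = 2000: -43.4 dB, -118.3°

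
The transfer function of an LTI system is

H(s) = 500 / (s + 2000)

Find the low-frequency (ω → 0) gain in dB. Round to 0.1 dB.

-12.0 dB

H(0) = 500 / 2000 = 0.25
20 log₁₀(0.25) ≈ -12.04 dB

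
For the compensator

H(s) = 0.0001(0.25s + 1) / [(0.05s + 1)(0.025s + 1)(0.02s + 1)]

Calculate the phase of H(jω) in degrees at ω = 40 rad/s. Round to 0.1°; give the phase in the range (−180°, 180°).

At ω = 40 rad/s:
zero (1 + j40·0.25) = 1 + j10 → |·| ≈ 10.05, ∠ ≈ 84.29°
pole (1 + j40·0.05) = 1 + j2 → |·| ≈ 2.2361, ∠ ≈ 63.43°
pole (1 + j40·0.025) = 1 + j1 → |·| ≈ 1.4142, ∠ ≈ 45.00°
pole (1 + j40·0.02) = 1 + j0.8 → |·| ≈ 1.2806, ∠ ≈ 38.66°
∠H = (84.29°) − (63.43° + 45.00° + 38.66°) = -62.80°

-62.8°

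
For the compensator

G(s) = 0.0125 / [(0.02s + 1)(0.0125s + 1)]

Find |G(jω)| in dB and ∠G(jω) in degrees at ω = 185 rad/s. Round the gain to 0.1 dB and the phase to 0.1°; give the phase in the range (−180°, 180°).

At ω = 185 rad/s:
pole (1 + j185·0.02) = 1 + j3.7 → |·| ≈ 3.8328, ∠ ≈ 74.88°
pole (1 + j185·0.0125) = 1 + j2.3125 → |·| ≈ 2.5195, ∠ ≈ 66.61°
|G| = 0.0125 · 1 / (3.8328 · 2.5195) ≈ 0.0012944
Gain = 20 log₁₀(0.0012944) ≈ -57.76 dB
∠G = (0°) − (74.88° + 66.61°) = -141.49°

-57.8 dB, -141.5°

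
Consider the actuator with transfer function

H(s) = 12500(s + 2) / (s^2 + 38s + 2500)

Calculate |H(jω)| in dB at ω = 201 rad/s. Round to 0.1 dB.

At s = jω = j201:
zero (s+2): 2 + j201 → |·| = √(2²+201²) = √40405 ≈ 201.01, ∠ = arctan(201/2) ≈ 89.43°
quadratic: (j201)² + 38·j201 + 2500 = -37901 + j7638 → |·| ≈ 38663, ∠ ≈ 168.61°
|H| = 12500 · 201.01 / 38663 ≈ 64.988
Gain = 20 log₁₀(64.988) ≈ 36.26 dB

36.3 dB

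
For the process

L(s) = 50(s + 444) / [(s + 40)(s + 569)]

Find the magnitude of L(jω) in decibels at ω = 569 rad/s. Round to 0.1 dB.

-22.1 dB

At s = jω = j569:
zero (s+444): 444 + j569 → |·| = √(444²+569²) = √520897 ≈ 721.73, ∠ = arctan(569/444) ≈ 52.03°
pole (s+40): 40 + j569 → |·| = √(40²+569²) = √325361 ≈ 570.4, ∠ = arctan(569/40) ≈ 85.98°
pole (s+569): 569 + j569 → |·| = √(569²+569²) = √647522 ≈ 804.69, ∠ = arctan(569/569) ≈ 45.00°
|L| = 50 · 721.73 / 4.59e+05 ≈ 0.07862
Gain = 20 log₁₀(0.07862) ≈ -22.09 dB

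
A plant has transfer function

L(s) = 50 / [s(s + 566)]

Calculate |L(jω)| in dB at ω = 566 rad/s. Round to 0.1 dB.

-79.1 dB

At s = jω = j566:
pole (s+566): 566 + j566 → |·| = √(566²+566²) = √640712 ≈ 800.44, ∠ = arctan(566/566) ≈ 45.00°
pole at origin: |s| = 566, ∠ = 90.00° (in denominator)
|L| = 50 / 4.5305e+05 ≈ 0.00011036
Gain = 20 log₁₀(0.00011036) ≈ -79.14 dB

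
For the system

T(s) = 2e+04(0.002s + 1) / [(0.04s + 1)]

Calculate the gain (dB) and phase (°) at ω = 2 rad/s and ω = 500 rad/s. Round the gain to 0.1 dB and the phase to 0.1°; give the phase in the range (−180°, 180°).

ω = 2: 86.0 dB, -4.3°; ω = 500: 63.0 dB, -42.1°

At ω = 2 rad/s:
zero (1 + j2·0.002) = 1 + j0.004 → |·| ≈ 1, ∠ ≈ 0.23°
pole (1 + j2·0.04) = 1 + j0.08 → |·| ≈ 1.0032, ∠ ≈ 4.57°
|T| = 2e+04 · 1 / (1.0032) ≈ 19936
Gain = 20 log₁₀(19936) ≈ 85.99 dB
∠T = (0.23°) − (4.57°) = -4.34°

At ω = 500 rad/s:
zero (1 + j500·0.002) = 1 + j1 → |·| ≈ 1.4142, ∠ ≈ 45.00°
pole (1 + j500·0.04) = 1 + j20 → |·| ≈ 20.025, ∠ ≈ 87.14°
|T| = 2e+04 · 1.4142 / (20.025) ≈ 1412.4
Gain = 20 log₁₀(1412.4) ≈ 63.00 dB
∠T = (45.00°) − (87.14°) = -42.14°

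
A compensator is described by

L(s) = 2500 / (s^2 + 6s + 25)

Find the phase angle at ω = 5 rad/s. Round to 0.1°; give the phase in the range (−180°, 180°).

-90.0°

At s = jω = j5:
quadratic: (j5)² + 6·j5 + 25 = 0 + j30 → |·| ≈ 30, ∠ ≈ 90.00°
∠L = 0.00° − 90.00° = -90.00°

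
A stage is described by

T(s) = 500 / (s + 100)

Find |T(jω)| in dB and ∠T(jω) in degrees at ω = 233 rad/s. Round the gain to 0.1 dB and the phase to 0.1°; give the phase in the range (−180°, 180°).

5.9 dB, -66.8°

At s = jω = j233:
pole (s+100): 100 + j233 → |·| = √(100²+233²) = √64289 ≈ 253.55, ∠ = arctan(233/100) ≈ 66.77°
|T| = 500 / 253.55 ≈ 1.972
Gain = 20 log₁₀(1.972) ≈ 5.90 dB
∠T = 0.00° − 66.77° = -66.77°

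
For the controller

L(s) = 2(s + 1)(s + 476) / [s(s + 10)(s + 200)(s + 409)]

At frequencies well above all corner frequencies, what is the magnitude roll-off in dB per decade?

Each pole contributes −20 dB/decade at high frequency; each zero contributes +20 dB/decade.
Net: 2 zero(s) − 4 pole(s) → -40 dB/decade.

-40 dB/decade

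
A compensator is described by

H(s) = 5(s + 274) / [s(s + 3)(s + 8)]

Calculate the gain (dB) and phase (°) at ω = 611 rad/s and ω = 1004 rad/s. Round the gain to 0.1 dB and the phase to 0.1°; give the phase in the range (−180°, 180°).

ω = 611: -96.7 dB, 156.9°; ω = 1004: -105.8 dB, 165.4°

At s = jω = j611:
zero (s+274): 274 + j611 → |·| = √(274²+611²) = √448397 ≈ 669.62, ∠ = arctan(611/274) ≈ 65.85°
pole (s+3): 3 + j611 → |·| = √(3²+611²) = √373330 ≈ 611.01, ∠ = arctan(611/3) ≈ 89.72°
pole (s+8): 8 + j611 → |·| = √(8²+611²) = √373385 ≈ 611.05, ∠ = arctan(611/8) ≈ 89.25°
pole at origin: |s| = 611, ∠ = 90.00° (in denominator)
|H| = 5 · 669.62 / 2.2812e+08 ≈ 1.4677e-05
Gain = 20 log₁₀(1.4677e-05) ≈ -96.67 dB
∠H = 65.85° − 268.97° = -203.12° ≡ 156.88° (principal value)

At s = jω = j1004:
zero (s+274): 274 + j1004 → |·| = √(274²+1004²) = √1083092 ≈ 1040.7, ∠ = arctan(1004/274) ≈ 74.74°
pole (s+3): 3 + j1004 → |·| = √(3²+1004²) = √1008025 ≈ 1004, ∠ = arctan(1004/3) ≈ 89.83°
pole (s+8): 8 + j1004 → |·| = √(8²+1004²) = √1008080 ≈ 1004, ∠ = arctan(1004/8) ≈ 89.54°
pole at origin: |s| = 1004, ∠ = 90.00° (in denominator)
|H| = 5 · 1040.7 / 1.012e+09 ≈ 5.1418e-06
Gain = 20 log₁₀(5.1418e-06) ≈ -105.78 dB
∠H = 74.74° − 269.37° = -194.63° ≡ 165.37° (principal value)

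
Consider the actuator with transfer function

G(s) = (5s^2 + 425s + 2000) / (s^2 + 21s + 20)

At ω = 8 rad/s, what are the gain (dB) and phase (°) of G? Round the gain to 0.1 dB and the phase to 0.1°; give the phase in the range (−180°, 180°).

Substitute s = j8:
Numerator: 5(j8)^2 + 425(j8) + 2000 = 1680 + j3400
Denominator: (j8)^2 + 21(j8) + 20 = -44 + j168
|N| = √(1680² + 3400²) ≈ 3792.4, ∠N ≈ 63.71°
|D| = √(44² + 168²) ≈ 173.67, ∠D ≈ 104.68°
|G| = 3792.4 / 173.67 ≈ 21.837
Gain = 20 log₁₀(21.837) ≈ 26.78 dB
∠G = 63.71° − 104.68° = -40.97°

26.8 dB, -41.0°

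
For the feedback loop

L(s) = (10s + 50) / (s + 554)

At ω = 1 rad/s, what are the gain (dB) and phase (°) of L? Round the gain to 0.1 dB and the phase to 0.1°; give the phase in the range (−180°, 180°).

-20.7 dB, 11.2°

Substitute s = j1:
Numerator: 10(j1) + 50 = 50 + j10
Denominator: (j1) + 554 = 554 + j1
|N| = √(50² + 10²) ≈ 50.99, ∠N ≈ 11.31°
|D| = √(554² + 1²) ≈ 554, ∠D ≈ 0.10°
|L| = 50.99 / 554 ≈ 0.09204
Gain = 20 log₁₀(0.09204) ≈ -20.72 dB
∠L = 11.31° − 0.10° = 11.21°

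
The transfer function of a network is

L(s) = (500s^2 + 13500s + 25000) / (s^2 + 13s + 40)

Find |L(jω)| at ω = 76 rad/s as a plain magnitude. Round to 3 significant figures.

Substitute s = j76:
Numerator: 500(j76)^2 + 13500(j76) + 25000 = -2863000 + j1026000
Denominator: (j76)^2 + 13(j76) + 40 = -5736 + j988
|N| = √(2863000² + 1026000²) ≈ 3.0413e+06, ∠N ≈ 160.28°
|D| = √(5736² + 988²) ≈ 5820.5, ∠D ≈ 170.23°
|L| = 3.0413e+06 / 5820.5 ≈ 522.52

523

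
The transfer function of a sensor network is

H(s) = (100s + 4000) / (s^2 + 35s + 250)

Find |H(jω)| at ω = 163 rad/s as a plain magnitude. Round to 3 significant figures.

Substitute s = j163:
Numerator: 100(j163) + 4000 = 4000 + j16300
Denominator: (j163)^2 + 35(j163) + 250 = -26319 + j5705
|N| = √(4000² + 16300²) ≈ 16784, ∠N ≈ 76.21°
|D| = √(26319² + 5705²) ≈ 26930, ∠D ≈ 167.77°
|H| = 16784 / 26930 ≈ 0.62325

0.623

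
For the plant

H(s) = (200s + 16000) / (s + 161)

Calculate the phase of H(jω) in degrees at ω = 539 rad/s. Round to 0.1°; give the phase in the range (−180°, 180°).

8.2°

Substitute s = j539:
Numerator: 200(j539) + 16000 = 16000 + j107800
Denominator: (j539) + 161 = 161 + j539
|N| = √(16000² + 107800²) ≈ 1.0898e+05, ∠N ≈ 81.56°
|D| = √(161² + 539²) ≈ 562.53, ∠D ≈ 73.37°
∠H = 81.56° − 73.37° = 8.19°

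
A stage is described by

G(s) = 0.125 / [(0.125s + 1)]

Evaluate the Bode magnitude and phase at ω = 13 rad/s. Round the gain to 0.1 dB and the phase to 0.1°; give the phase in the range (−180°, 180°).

At ω = 13 rad/s:
pole (1 + j13·0.125) = 1 + j1.625 → |·| ≈ 1.908, ∠ ≈ 58.39°
|G| = 0.125 · 1 / (1.908) ≈ 0.065514
Gain = 20 log₁₀(0.065514) ≈ -23.67 dB
∠G = (0°) − (58.39°) = -58.39°

-23.7 dB, -58.4°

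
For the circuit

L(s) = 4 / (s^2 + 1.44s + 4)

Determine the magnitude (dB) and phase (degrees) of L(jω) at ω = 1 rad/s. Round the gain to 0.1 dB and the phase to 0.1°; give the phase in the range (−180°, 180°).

At s = jω = j1:
quadratic: (j1)² + 1.44·j1 + 4 = 3 + j1.44 → |·| ≈ 3.3277, ∠ ≈ 25.64°
|L| = 4 / 3.3277 ≈ 1.202
Gain = 20 log₁₀(1.202) ≈ 1.60 dB
∠L = 0.00° − 25.64° = -25.64°

1.6 dB, -25.6°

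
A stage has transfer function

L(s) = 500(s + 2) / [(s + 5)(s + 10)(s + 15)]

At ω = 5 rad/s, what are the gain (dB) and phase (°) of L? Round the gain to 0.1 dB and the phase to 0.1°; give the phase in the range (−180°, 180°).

At s = jω = j5:
zero (s+2): 2 + j5 → |·| = √(2²+5²) = √29 ≈ 5.3852, ∠ = arctan(5/2) ≈ 68.20°
pole (s+5): 5 + j5 → |·| = √(5²+5²) = √50 ≈ 7.0711, ∠ = arctan(5/5) ≈ 45.00°
pole (s+10): 10 + j5 → |·| = √(10²+5²) = √125 ≈ 11.18, ∠ = arctan(5/10) ≈ 26.57°
pole (s+15): 15 + j5 → |·| = √(15²+5²) = √250 ≈ 15.811, ∠ = arctan(5/15) ≈ 18.43°
|L| = 500 · 5.3852 / 1249.9 ≈ 2.1543
Gain = 20 log₁₀(2.1543) ≈ 6.67 dB
∠L = 68.20° − 90.00° = -21.80°

6.7 dB, -21.8°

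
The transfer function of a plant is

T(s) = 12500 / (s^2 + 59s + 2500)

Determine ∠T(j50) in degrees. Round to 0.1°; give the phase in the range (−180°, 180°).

-90.0°

At s = jω = j50:
quadratic: (j50)² + 59·j50 + 2500 = 0 + j2950 → |·| ≈ 2950, ∠ ≈ 90.00°
∠T = 0.00° − 90.00° = -90.00°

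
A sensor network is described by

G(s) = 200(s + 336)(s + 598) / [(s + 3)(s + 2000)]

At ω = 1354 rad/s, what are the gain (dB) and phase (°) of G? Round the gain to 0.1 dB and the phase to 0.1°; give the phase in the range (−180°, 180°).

42.0 dB, 18.3°

At s = jω = j1354:
zero (s+336): 336 + j1354 → |·| = √(336²+1354²) = √1946212 ≈ 1395.1, ∠ = arctan(1354/336) ≈ 76.06°
zero (s+598): 598 + j1354 → |·| = √(598²+1354²) = √2190920 ≈ 1480.2, ∠ = arctan(1354/598) ≈ 66.17°
pole (s+3): 3 + j1354 → |·| = √(3²+1354²) = √1833325 ≈ 1354, ∠ = arctan(1354/3) ≈ 89.87°
pole (s+2000): 2000 + j1354 → |·| = √(2000²+1354²) = √5833316 ≈ 2415.2, ∠ = arctan(1354/2000) ≈ 34.10°
|G| = 200 · 2.065e+06 / 3.2702e+06 ≈ 126.29
Gain = 20 log₁₀(126.29) ≈ 42.03 dB
∠G = 142.23° − 123.97° = 18.26°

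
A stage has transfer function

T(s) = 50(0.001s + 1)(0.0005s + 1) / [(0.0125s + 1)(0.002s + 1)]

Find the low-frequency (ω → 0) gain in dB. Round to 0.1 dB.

T(0) = 50 · 1 / 1 = 50
20 log₁₀(50) ≈ 33.98 dB

34.0 dB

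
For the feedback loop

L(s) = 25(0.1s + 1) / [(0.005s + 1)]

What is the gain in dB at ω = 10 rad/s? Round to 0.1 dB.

31.0 dB

At ω = 10 rad/s:
zero (1 + j10·0.1) = 1 + j1 → |·| ≈ 1.4142, ∠ ≈ 45.00°
pole (1 + j10·0.005) = 1 + j0.05 → |·| ≈ 1.0012, ∠ ≈ 2.86°
|L| = 25 · 1.4142 / (1.0012) ≈ 35.313
Gain = 20 log₁₀(35.313) ≈ 30.96 dB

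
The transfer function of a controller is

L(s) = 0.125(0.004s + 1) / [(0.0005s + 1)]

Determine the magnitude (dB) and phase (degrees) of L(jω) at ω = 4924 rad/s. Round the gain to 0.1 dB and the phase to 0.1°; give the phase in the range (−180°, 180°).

-0.7 dB, 19.2°

At ω = 4924 rad/s:
zero (1 + j4924·0.004) = 1 + j19.696 → |·| ≈ 19.721, ∠ ≈ 87.09°
pole (1 + j4924·0.0005) = 1 + j2.462 → |·| ≈ 2.6573, ∠ ≈ 67.89°
|L| = 0.125 · 19.721 / (2.6573) ≈ 0.92768
Gain = 20 log₁₀(0.92768) ≈ -0.65 dB
∠L = (87.09°) − (67.89°) = 19.20°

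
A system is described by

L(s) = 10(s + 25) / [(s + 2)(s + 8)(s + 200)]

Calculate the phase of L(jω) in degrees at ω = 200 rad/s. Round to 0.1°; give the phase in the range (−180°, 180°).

At s = jω = j200:
zero (s+25): 25 + j200 → |·| = √(25²+200²) = √40625 ≈ 201.56, ∠ = arctan(200/25) ≈ 82.87°
pole (s+2): 2 + j200 → |·| = √(2²+200²) = √40004 ≈ 200.01, ∠ = arctan(200/2) ≈ 89.43°
pole (s+8): 8 + j200 → |·| = √(8²+200²) = √40064 ≈ 200.16, ∠ = arctan(200/8) ≈ 87.71°
pole (s+200): 200 + j200 → |·| = √(200²+200²) = √80000 ≈ 282.84, ∠ = arctan(200/200) ≈ 45.00°
∠L = 82.87° − 222.14° = -139.27°

-139.3°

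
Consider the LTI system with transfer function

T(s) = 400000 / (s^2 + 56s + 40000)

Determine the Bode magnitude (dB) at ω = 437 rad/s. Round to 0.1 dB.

8.4 dB

At s = jω = j437:
quadratic: (j437)² + 56·j437 + 40000 = -150969 + j24472 → |·| ≈ 1.5294e+05, ∠ ≈ 170.79°
|T| = 400000 / 1.5294e+05 ≈ 2.6154
Gain = 20 log₁₀(2.6154) ≈ 8.35 dB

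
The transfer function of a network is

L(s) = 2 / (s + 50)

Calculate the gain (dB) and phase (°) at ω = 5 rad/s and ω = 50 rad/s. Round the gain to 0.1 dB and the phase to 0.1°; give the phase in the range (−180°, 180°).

ω = 5: -28.0 dB, -5.7°; ω = 50: -31.0 dB, -45.0°

Substitute s = j5:
Numerator: 2 = 2 + j0
Denominator: (j5) + 50 = 50 + j5
|N| = √(2² + 0²) ≈ 2, ∠N ≈ 0.00°
|D| = √(50² + 5²) ≈ 50.249, ∠D ≈ 5.71°
|L| = 2 / 50.249 ≈ 0.039802
Gain = 20 log₁₀(0.039802) ≈ -28.00 dB
∠L = 0.00° − 5.71° = -5.71°

Substitute s = j50:
Numerator: 2 = 2 + j0
Denominator: (j50) + 50 = 50 + j50
|N| = √(2² + 0²) ≈ 2, ∠N ≈ 0.00°
|D| = √(50² + 50²) ≈ 70.711, ∠D ≈ 45.00°
|L| = 2 / 70.711 ≈ 0.028284
Gain = 20 log₁₀(0.028284) ≈ -30.97 dB
∠L = 0.00° − 45.00° = -45.00°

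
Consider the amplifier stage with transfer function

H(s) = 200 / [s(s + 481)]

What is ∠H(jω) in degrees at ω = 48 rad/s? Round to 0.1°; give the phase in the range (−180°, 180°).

At s = jω = j48:
pole (s+481): 481 + j48 → |·| = √(481²+48²) = √233665 ≈ 483.39, ∠ = arctan(48/481) ≈ 5.70°
pole at origin: |s| = 48, ∠ = 90.00° (in denominator)
∠H = 0.00° − 95.70° = -95.70°

-95.7°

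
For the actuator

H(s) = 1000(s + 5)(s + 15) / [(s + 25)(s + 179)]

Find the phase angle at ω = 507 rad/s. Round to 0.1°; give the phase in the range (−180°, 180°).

At s = jω = j507:
zero (s+5): 5 + j507 → |·| = √(5²+507²) = √257074 ≈ 507.02, ∠ = arctan(507/5) ≈ 89.43°
zero (s+15): 15 + j507 → |·| = √(15²+507²) = √257274 ≈ 507.22, ∠ = arctan(507/15) ≈ 88.31°
pole (s+25): 25 + j507 → |·| = √(25²+507²) = √257674 ≈ 507.62, ∠ = arctan(507/25) ≈ 87.18°
pole (s+179): 179 + j507 → |·| = √(179²+507²) = √289090 ≈ 537.67, ∠ = arctan(507/179) ≈ 70.55°
∠H = 177.74° − 157.73° = 20.01°

20.0°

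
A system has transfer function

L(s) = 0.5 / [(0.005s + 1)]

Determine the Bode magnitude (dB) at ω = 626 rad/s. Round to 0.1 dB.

At ω = 626 rad/s:
pole (1 + j626·0.005) = 1 + j3.13 → |·| ≈ 3.2859, ∠ ≈ 72.28°
|L| = 0.5 · 1 / (3.2859) ≈ 0.15217
Gain = 20 log₁₀(0.15217) ≈ -16.35 dB

-16.4 dB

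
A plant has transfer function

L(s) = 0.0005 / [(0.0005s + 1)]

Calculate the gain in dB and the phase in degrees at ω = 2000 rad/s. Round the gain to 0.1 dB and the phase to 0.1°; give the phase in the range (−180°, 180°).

At ω = 2000 rad/s:
pole (1 + j2000·0.0005) = 1 + j1 → |·| ≈ 1.4142, ∠ ≈ 45.00°
|L| = 0.0005 · 1 / (1.4142) ≈ 0.00035356
Gain = 20 log₁₀(0.00035356) ≈ -69.03 dB
∠L = (0°) − (45.00°) = -45.00°

-69.0 dB, -45.0°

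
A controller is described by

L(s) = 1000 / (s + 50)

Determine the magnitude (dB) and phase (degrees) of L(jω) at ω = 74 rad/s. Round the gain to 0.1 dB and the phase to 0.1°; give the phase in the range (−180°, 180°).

At s = jω = j74:
pole (s+50): 50 + j74 → |·| = √(50²+74²) = √7976 ≈ 89.308, ∠ = arctan(74/50) ≈ 55.95°
|L| = 1000 / 89.308 ≈ 11.197
Gain = 20 log₁₀(11.197) ≈ 20.98 dB
∠L = 0.00° − 55.95° = -55.95°

21.0 dB, -56.0°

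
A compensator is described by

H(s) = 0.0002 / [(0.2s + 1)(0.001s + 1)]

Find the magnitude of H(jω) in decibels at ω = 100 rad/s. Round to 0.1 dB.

At ω = 100 rad/s:
pole (1 + j100·0.2) = 1 + j20 → |·| ≈ 20.025, ∠ ≈ 87.14°
pole (1 + j100·0.001) = 1 + j0.1 → |·| ≈ 1.005, ∠ ≈ 5.71°
|H| = 0.0002 · 1 / (20.025 · 1.005) ≈ 9.9378e-06
Gain = 20 log₁₀(9.9378e-06) ≈ -100.05 dB

-100.1 dB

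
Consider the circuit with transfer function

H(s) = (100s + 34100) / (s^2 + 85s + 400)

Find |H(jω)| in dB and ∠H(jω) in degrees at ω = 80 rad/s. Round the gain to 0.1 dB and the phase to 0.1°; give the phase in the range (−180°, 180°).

11.7 dB, -118.2°

Substitute s = j80:
Numerator: 100(j80) + 34100 = 34100 + j8000
Denominator: (j80)^2 + 85(j80) + 400 = -6000 + j6800
|N| = √(34100² + 8000²) ≈ 35026, ∠N ≈ 13.20°
|D| = √(6000² + 6800²) ≈ 9068.6, ∠D ≈ 131.42°
|H| = 35026 / 9068.6 ≈ 3.8623
Gain = 20 log₁₀(3.8623) ≈ 11.74 dB
∠H = 13.20° − 131.42° = -118.22°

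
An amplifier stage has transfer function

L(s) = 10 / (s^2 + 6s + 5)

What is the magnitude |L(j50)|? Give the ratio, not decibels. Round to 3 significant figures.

Substitute s = j50:
Numerator: 10 = 10 + j0
Denominator: (j50)^2 + 6(j50) + 5 = -2495 + j300
|N| = √(10² + 0²) ≈ 10, ∠N ≈ 0.00°
|D| = √(2495² + 300²) ≈ 2513, ∠D ≈ 173.14°
|L| = 10 / 2513 ≈ 0.0039793

0.00398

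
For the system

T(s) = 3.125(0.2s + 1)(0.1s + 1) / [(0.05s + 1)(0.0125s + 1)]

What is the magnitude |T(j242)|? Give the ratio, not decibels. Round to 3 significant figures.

94.7

At ω = 242 rad/s:
zero (1 + j242·0.2) = 1 + j48.4 → |·| ≈ 48.41, ∠ ≈ 88.82°
zero (1 + j242·0.1) = 1 + j24.2 → |·| ≈ 24.221, ∠ ≈ 87.63°
pole (1 + j242·0.05) = 1 + j12.1 → |·| ≈ 12.141, ∠ ≈ 85.28°
pole (1 + j242·0.0125) = 1 + j3.025 → |·| ≈ 3.186, ∠ ≈ 71.71°
|T| = 3.125 · 48.41 · 24.221 / (12.141 · 3.186) ≈ 94.728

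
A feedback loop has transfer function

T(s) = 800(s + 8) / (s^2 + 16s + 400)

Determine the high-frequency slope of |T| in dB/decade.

-20 dB/decade

Each pole contributes −20 dB/decade at high frequency; each zero contributes +20 dB/decade.
Net: 1 zero(s) − 2 pole(s) → -20 dB/decade.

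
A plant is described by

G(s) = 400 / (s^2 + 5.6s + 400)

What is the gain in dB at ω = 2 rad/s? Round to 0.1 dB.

At s = jω = j2:
quadratic: (j2)² + 5.6·j2 + 400 = 396 + j11.2 → |·| ≈ 396.16, ∠ ≈ 1.62°
|G| = 400 / 396.16 ≈ 1.0097
Gain = 20 log₁₀(1.0097) ≈ 0.08 dB

0.1 dB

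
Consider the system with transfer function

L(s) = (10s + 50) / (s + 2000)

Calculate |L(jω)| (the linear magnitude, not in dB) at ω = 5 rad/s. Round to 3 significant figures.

0.0354

Substitute s = j5:
Numerator: 10(j5) + 50 = 50 + j50
Denominator: (j5) + 2000 = 2000 + j5
|N| = √(50² + 50²) ≈ 70.711, ∠N ≈ 45.00°
|D| = √(2000² + 5²) ≈ 2000, ∠D ≈ 0.14°
|L| = 70.711 / 2000 ≈ 0.035355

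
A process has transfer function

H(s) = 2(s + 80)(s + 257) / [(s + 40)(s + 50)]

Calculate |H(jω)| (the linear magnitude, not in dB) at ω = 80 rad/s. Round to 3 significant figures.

7.22

At s = jω = j80:
zero (s+80): 80 + j80 → |·| = √(80²+80²) = √12800 ≈ 113.14, ∠ = arctan(80/80) ≈ 45.00°
zero (s+257): 257 + j80 → |·| = √(257²+80²) = √72449 ≈ 269.16, ∠ = arctan(80/257) ≈ 17.29°
pole (s+40): 40 + j80 → |·| = √(40²+80²) = √8000 ≈ 89.443, ∠ = arctan(80/40) ≈ 63.43°
pole (s+50): 50 + j80 → |·| = √(50²+80²) = √8900 ≈ 94.34, ∠ = arctan(80/50) ≈ 57.99°
|H| = 2 · 30453 / 8438.1 ≈ 7.218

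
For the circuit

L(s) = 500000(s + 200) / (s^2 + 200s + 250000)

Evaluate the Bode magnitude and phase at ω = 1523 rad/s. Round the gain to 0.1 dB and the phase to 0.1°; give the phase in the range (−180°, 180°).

At s = jω = j1523:
zero (s+200): 200 + j1523 → |·| = √(200²+1523²) = √2359529 ≈ 1536.1, ∠ = arctan(1523/200) ≈ 82.52°
quadratic: (j1523)² + 200·j1523 + 250000 = -2069529 + j304600 → |·| ≈ 2.0918e+06, ∠ ≈ 171.63°
|L| = 500000 · 1536.1 / 2.0918e+06 ≈ 367.17
Gain = 20 log₁₀(367.17) ≈ 51.30 dB
∠L = 82.52° − 171.63° = -89.11°

51.3 dB, -89.1°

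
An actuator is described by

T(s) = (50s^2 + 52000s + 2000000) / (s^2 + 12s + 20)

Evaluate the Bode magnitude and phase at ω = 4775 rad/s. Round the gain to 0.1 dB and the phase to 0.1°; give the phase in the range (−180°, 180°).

Substitute s = j4775:
Numerator: 50(j4775)^2 + 52000(j4775) + 2000000 = -1138031250 + j248300000
Denominator: (j4775)^2 + 12(j4775) + 20 = -22800605 + j57300
|N| = √(1138031250² + 248300000²) ≈ 1.1648e+09, ∠N ≈ 167.69°
|D| = √(22800605² + 57300²) ≈ 2.2801e+07, ∠D ≈ 179.86°
|T| = 1.1648e+09 / 2.2801e+07 ≈ 51.085
Gain = 20 log₁₀(51.085) ≈ 34.17 dB
∠T = 167.69° − 179.86° = -12.17°

34.2 dB, -12.2°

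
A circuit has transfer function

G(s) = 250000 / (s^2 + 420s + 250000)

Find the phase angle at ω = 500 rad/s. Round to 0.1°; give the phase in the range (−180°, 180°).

At s = jω = j500:
quadratic: (j500)² + 420·j500 + 250000 = 0 + j210000 → |·| ≈ 2.1e+05, ∠ ≈ 90.00°
∠G = 0.00° − 90.00° = -90.00°

-90.0°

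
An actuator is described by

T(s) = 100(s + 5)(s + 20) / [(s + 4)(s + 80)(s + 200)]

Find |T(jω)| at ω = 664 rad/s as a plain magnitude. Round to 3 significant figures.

0.143

At s = jω = j664:
zero (s+5): 5 + j664 → |·| = √(5²+664²) = √440921 ≈ 664.02, ∠ = arctan(664/5) ≈ 89.57°
zero (s+20): 20 + j664 → |·| = √(20²+664²) = √441296 ≈ 664.3, ∠ = arctan(664/20) ≈ 88.27°
pole (s+4): 4 + j664 → |·| = √(4²+664²) = √440912 ≈ 664.01, ∠ = arctan(664/4) ≈ 89.65°
pole (s+80): 80 + j664 → |·| = √(80²+664²) = √447296 ≈ 668.8, ∠ = arctan(664/80) ≈ 83.13°
pole (s+200): 200 + j664 → |·| = √(200²+664²) = √480896 ≈ 693.47, ∠ = arctan(664/200) ≈ 73.24°
|T| = 100 · 4.4111e+05 / 3.0796e+08 ≈ 0.14324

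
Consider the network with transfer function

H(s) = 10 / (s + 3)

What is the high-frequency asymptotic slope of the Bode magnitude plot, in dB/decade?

Each pole contributes −20 dB/decade at high frequency; each zero contributes +20 dB/decade.
Net: 0 zero(s) − 1 pole(s) → -20 dB/decade.

-20 dB/decade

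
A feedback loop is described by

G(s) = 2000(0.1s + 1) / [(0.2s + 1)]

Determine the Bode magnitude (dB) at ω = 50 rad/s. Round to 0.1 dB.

At ω = 50 rad/s:
zero (1 + j50·0.1) = 1 + j5 → |·| ≈ 5.099, ∠ ≈ 78.69°
pole (1 + j50·0.2) = 1 + j10 → |·| ≈ 10.05, ∠ ≈ 84.29°
|G| = 2000 · 5.099 / (10.05) ≈ 1014.7
Gain = 20 log₁₀(1014.7) ≈ 60.13 dB

60.1 dB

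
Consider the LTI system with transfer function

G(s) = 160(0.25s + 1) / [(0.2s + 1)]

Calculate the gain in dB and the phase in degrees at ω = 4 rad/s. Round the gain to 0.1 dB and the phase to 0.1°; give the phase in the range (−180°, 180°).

44.9 dB, 6.3°

At ω = 4 rad/s:
zero (1 + j4·0.25) = 1 + j1 → |·| ≈ 1.4142, ∠ ≈ 45.00°
pole (1 + j4·0.2) = 1 + j0.8 → |·| ≈ 1.2806, ∠ ≈ 38.66°
|G| = 160 · 1.4142 / (1.2806) ≈ 176.69
Gain = 20 log₁₀(176.69) ≈ 44.94 dB
∠G = (45.00°) − (38.66°) = 6.34°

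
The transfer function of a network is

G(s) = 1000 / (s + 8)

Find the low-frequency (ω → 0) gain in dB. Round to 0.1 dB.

41.9 dB

G(0) = 1000 / (8) = 125
20 log₁₀(125) ≈ 41.94 dB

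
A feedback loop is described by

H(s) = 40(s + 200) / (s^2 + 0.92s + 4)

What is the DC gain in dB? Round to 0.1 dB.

H(0) = 40·200 / 4 = 2000
20 log₁₀(2000) ≈ 66.02 dB

66.0 dB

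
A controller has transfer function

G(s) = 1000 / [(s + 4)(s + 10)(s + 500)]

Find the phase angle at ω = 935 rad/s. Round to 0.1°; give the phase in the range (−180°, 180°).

At s = jω = j935:
pole (s+4): 4 + j935 → |·| = √(4²+935²) = √874241 ≈ 935.01, ∠ = arctan(935/4) ≈ 89.75°
pole (s+10): 10 + j935 → |·| = √(10²+935²) = √874325 ≈ 935.05, ∠ = arctan(935/10) ≈ 89.39°
pole (s+500): 500 + j935 → |·| = √(500²+935²) = √1124225 ≈ 1060.3, ∠ = arctan(935/500) ≈ 61.86°
∠G = 0.00° − 241.00° = -241.00° ≡ 119.00° (principal value)

119.0°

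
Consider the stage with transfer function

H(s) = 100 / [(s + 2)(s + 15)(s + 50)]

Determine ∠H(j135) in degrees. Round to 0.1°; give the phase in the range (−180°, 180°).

At s = jω = j135:
pole (s+2): 2 + j135 → |·| = √(2²+135²) = √18229 ≈ 135.01, ∠ = arctan(135/2) ≈ 89.15°
pole (s+15): 15 + j135 → |·| = √(15²+135²) = √18450 ≈ 135.83, ∠ = arctan(135/15) ≈ 83.66°
pole (s+50): 50 + j135 → |·| = √(50²+135²) = √20725 ≈ 143.96, ∠ = arctan(135/50) ≈ 69.68°
∠H = 0.00° − 242.49° = -242.49° ≡ 117.51° (principal value)

117.5°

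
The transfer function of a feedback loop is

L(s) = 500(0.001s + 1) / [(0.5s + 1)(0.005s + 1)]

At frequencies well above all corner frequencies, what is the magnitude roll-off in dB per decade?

-20 dB/decade

Each pole contributes −20 dB/decade at high frequency; each zero contributes +20 dB/decade.
Net: 1 zero(s) − 2 pole(s) → -20 dB/decade.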